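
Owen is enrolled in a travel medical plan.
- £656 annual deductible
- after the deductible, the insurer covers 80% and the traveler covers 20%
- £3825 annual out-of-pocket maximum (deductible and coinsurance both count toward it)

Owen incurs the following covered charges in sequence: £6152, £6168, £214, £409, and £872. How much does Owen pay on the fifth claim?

Bill 1, £6152: deductible takes £656, £5496 remains; traveler's 20% is £1099.20. Traveler owes £1755.20 (running OOP £1755.20).
Bill 2, £6168: 20% coinsurance on £6168 = £1233.60. Traveler owes £1233.60 (running OOP £2988.80).
Bill 3, £214: 20% coinsurance on £214 = £42.80. Cost to traveler: £42.80. OOP to date £3031.60.
Bill 4, £409: deductible met; 20% of £409 = £81.80. Traveler pays £81.80; OOP now £3113.40.
Bill 5, £872: deductible met; 20% of £872 = £174.40. Traveler owes £174.40 (running OOP £3287.80).

£174.40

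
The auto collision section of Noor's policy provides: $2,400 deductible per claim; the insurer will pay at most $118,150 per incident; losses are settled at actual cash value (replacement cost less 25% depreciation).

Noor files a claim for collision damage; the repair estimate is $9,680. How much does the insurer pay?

Depreciate 25%: the covered value is $9,680 × 0.75 = $7,260.
After the deductible, $7,260 − $2,400 = $4,860 remains.
$4,860 ≤ $118,150, so the limit doesn't bind; insurer pays $4,860.

$4,860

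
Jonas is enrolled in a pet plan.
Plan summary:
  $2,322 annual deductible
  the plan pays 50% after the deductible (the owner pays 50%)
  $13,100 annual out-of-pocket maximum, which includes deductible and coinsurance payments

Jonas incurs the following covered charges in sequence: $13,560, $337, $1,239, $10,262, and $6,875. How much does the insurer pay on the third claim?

Claim 1 ($13,560): $2,322 finishes the deductible; $11,238 goes to coinsurance; owner's 50% is $5,619. Owner pays $7,941; OOP now $7,941. Insurer: $13,560 − $7,941 = $5,619.
Claim 2 ($337): deductible already satisfied, so owner's share is 50% × $337 = $168.50. Owner pays $168.50; OOP now $8,109.50. Plan pays $337 − $168.50 = $168.50.
Claim 3 ($1,239): 50% coinsurance on $1,239 = $619.50. Cost to owner: $619.50. OOP to date $8,729. Plan pays $1,239 − $619.50 = $619.50.

$619.50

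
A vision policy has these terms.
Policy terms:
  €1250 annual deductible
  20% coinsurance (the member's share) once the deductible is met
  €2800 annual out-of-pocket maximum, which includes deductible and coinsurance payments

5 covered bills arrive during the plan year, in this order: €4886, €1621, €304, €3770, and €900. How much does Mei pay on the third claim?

#1 (€4886): deductible takes €1250, €3636 remains; 20% of €3636 = €727.20. Cost to member: €1977.20. OOP to date €1977.20.
#2 (€1621): deductible already satisfied, so member's share is 20% × €1621 = €324.20. Member pays €324.20; OOP now €2301.40.
#3 (€304): deductible already satisfied, so member's share is 20% × €304 = €60.80. Cost to member: €60.80. OOP to date €2362.20.

€60.80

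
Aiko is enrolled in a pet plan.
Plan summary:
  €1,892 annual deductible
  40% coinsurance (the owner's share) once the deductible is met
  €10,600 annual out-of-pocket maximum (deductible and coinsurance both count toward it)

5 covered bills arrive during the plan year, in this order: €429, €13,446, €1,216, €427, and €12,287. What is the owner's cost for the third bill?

€486.40

Claim 1 — €429: all of it applies to the deductible. Owner pays €429; OOP now €429.
Claim 2 — €13,446: €1,463 finishes the deductible; €11,983 goes to coinsurance; 40% of €11,983 = €4,793.20. Owner pays €6,256.20; OOP now €6,685.20.
Claim 3 — €1,216: 40% coinsurance on €1,216 = €486.40. Owner owes €486.40 (running OOP €7,171.60).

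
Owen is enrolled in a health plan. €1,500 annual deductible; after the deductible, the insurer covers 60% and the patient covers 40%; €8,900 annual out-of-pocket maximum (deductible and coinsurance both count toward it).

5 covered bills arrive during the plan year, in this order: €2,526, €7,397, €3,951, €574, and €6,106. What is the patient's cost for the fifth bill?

€2,220.80

#1 (€2,526): €1,500 finishes the deductible; €1,026 goes to coinsurance; 40% of €1,026 = €410.40. Cost to patient: €1,910.40. OOP to date €1,910.40.
#2 (€7,397): deductible met; 40% of €7,397 = €2,958.80. Patient owes €2,958.80 (running OOP €4,869.20).
#3 (€3,951): 40% coinsurance on €3,951 = €1,580.40. Patient owes €1,580.40 (running OOP €6,449.60).
#4 (€574): 40% coinsurance on €574 = €229.60. Patient pays €229.60; OOP now €6,679.20.
#5 (€6,106): 40% coinsurance on €6,106 = €2,442.40. OOP would hit €9,121.60 > €8,900, so the cap limits the patient to €8,900 − €6,679.20 = €2,220.80.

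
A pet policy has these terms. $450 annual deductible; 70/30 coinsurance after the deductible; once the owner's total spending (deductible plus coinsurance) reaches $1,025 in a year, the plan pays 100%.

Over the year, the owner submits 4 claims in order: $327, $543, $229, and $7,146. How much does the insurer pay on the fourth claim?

Claim 1 — $327: entire amount goes to the deductible. Owner pays $327; OOP now $327. Plan pays $327 − $327 = $0.
Claim 2 — $543: $123 finishes the deductible; $420 goes to coinsurance; coinsurance $420 × 30% = $126. Cost to owner: $249. OOP to date $576. Plan pays $543 − $249 = $294.
Claim 3 — $229: 30% coinsurance on $229 = $68.70. Cost to owner: $68.70. OOP to date $644.70. Plan pays $229 − $68.70 = $160.30.
Claim 4 — $7,146: deductible met; 30% of $7,146 = $2,143.80. That would push OOP to $2,788.50, over the $1,025 cap, so owner pays $1,025 − $644.70 = $380.30. Insurer: $7,146 − $380.30 = $6,765.70.

$6,765.70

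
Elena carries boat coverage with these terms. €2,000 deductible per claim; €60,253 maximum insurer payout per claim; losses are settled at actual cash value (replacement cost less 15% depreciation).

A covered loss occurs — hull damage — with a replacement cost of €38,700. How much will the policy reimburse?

€30,895

Depreciate 15%: the covered value is €38,700 × 0.85 = €32,895.
Subtract the deductible: €32,895 − €2,000 = €30,895.
€30,895 is within the €60,253 limit, so the insurer pays €30,895.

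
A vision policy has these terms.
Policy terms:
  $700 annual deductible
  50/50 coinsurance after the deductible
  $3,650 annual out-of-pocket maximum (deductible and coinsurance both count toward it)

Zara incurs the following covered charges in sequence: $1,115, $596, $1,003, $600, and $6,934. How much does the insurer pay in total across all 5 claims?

#1 ($1,115): $700 finishes the deductible; $415 goes to coinsurance; coinsurance $415 × 50% = $207.50. Cost to member: $907.50. OOP to date $907.50. Insurer: $1,115 − $907.50 = $207.50.
#2 ($596): deductible met; 50% of $596 = $298. Member owes $298 (running OOP $1,205.50). Plan pays $596 − $298 = $298.
#3 ($1,003): deductible met; 50% of $1,003 = $501.50. Member pays $501.50; OOP now $1,707. Plan pays $1,003 − $501.50 = $501.50.
#4 ($600): 50% coinsurance on $600 = $300. Member owes $300 (running OOP $2,007). Insurer: $600 − $300 = $300.
#5 ($6,934): deductible met; 50% of $6,934 = $3,467. Adding that to $2,007 gives $5,474, past the $3,650 cap; member pays only $3,650 − $2,007 = $1,643. Plan pays $6,934 − $1,643 = $5,291.
Insurer total: $207.50 + $298 + $501.50 + $300 + $5,291 = $6,598.

$6,598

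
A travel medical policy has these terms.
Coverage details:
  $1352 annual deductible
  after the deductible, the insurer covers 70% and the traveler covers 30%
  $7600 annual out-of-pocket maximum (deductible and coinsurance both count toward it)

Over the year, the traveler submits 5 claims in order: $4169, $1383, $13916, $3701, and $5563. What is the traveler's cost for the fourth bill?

$813.20

#1 ($4169): $1352 to deductible, leaving $2817; 30% of $2817 = $845.10. Traveler owes $2197.10 (running OOP $2197.10).
#2 ($1383): deductible already satisfied, so traveler's share is 30% × $1383 = $414.90. Traveler owes $414.90 (running OOP $2612).
#3 ($13916): 30% coinsurance on $13916 = $4174.80. Traveler pays $4174.80; OOP now $6786.80.
#4 ($3701): 30% coinsurance on $3701 = $1110.30. Adding that to $6786.80 gives $7897.10, past the $7600 cap; traveler pays only $7600 − $6786.80 = $813.20.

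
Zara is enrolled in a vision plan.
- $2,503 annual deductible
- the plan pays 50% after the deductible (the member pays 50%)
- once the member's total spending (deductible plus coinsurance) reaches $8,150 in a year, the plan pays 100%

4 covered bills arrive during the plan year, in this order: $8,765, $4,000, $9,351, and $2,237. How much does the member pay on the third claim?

$516

Claim 1 ($8,765): $2,503 to deductible, leaving $6,262; 50% of $6,262 = $3,131. Cost to member: $5,634. OOP to date $5,634.
Claim 2 ($4,000): deductible already satisfied, so member's share is 50% × $4,000 = $2,000. Member owes $2,000 (running OOP $7,634).
Claim 3 ($9,351): 50% coinsurance on $9,351 = $4,675.50. Adding that to $7,634 gives $12,309.50, past the $8,150 cap; member pays only $8,150 − $7,634 = $516.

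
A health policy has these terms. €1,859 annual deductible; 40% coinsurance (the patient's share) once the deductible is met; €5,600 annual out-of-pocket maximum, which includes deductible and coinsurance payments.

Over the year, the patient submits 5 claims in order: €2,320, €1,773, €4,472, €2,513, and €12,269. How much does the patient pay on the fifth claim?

Bill 1, €2,320: €1,859 to deductible, leaving €461; patient's 40% is €184.40. Patient pays €2,043.40; OOP now €2,043.40.
Bill 2, €1,773: 40% coinsurance on €1,773 = €709.20. Patient pays €709.20; OOP now €2,752.60.
Bill 3, €4,472: deductible already satisfied, so patient's share is 40% × €4,472 = €1,788.80. Patient owes €1,788.80 (running OOP €4,541.40).
Bill 4, €2,513: deductible already satisfied, so patient's share is 40% × €2,513 = €1,005.20. Patient pays €1,005.20; OOP now €5,546.60.
Bill 5, €12,269: deductible already satisfied, so patient's share is 40% × €12,269 = €4,907.60. OOP would hit €10,454.20 > €5,600, so the cap limits the patient to €5,600 − €5,546.60 = €53.40.

€53.40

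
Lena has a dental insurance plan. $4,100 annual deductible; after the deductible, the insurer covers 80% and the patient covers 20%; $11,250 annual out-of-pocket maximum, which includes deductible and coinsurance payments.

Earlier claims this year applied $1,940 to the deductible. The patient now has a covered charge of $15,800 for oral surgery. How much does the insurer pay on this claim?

Deductible still to meet: $4,100 − $1,940 = $2,160.
The remaining $13,640 (= $15,800 − $2,160) moves to coinsurance.
Patient's 20% share of $13,640 is $2,728.
That puts the patient's cost at $2,160 + $2,728 = $4,888 before any cap.
Cumulative spending $1,940 + $4,888 = $6,828 stays under the $11,250 maximum.
The plan picks up $15,800 − $4,888 = $10,912.

$10,912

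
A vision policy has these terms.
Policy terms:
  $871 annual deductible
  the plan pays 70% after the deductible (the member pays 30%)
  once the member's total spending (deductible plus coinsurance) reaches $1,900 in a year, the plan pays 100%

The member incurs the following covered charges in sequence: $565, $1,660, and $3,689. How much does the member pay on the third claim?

$622.80

Bill 1, $565: entire amount goes to the deductible. Cost to member: $565. OOP to date $565.
Bill 2, $1,660: $306 finishes the deductible; $1,354 goes to coinsurance; member's 30% is $406.20. Member owes $712.20 (running OOP $1,277.20).
Bill 3, $3,689: 30% coinsurance on $3,689 = $1,106.70. That would push OOP to $2,383.90, over the $1,900 cap, so member pays $1,900 − $1,277.20 = $622.80.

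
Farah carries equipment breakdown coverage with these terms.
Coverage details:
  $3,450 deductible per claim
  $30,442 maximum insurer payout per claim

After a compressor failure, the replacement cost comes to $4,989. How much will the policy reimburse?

Subtract the deductible: $4,989 − $3,450 = $1,539.
$1,539 is within the $30,442 limit, so the insurer pays $1,539.

$1,539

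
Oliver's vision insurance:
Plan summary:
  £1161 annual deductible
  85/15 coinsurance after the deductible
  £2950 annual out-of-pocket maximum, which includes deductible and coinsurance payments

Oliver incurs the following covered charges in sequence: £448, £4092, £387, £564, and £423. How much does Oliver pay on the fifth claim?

£63.45

Claim 1 (£448): entire amount goes to the deductible. Cost to member: £448. OOP to date £448.
Claim 2 (£4092): £713 finishes the deductible; £3379 goes to coinsurance; coinsurance £3379 × 15% = £506.85. Cost to member: £1219.85. OOP to date £1667.85.
Claim 3 (£387): deductible already satisfied, so member's share is 15% × £387 = £58.05. Member owes £58.05 (running OOP £1725.90).
Claim 4 (£564): deductible met; 15% of £564 = £84.60. Cost to member: £84.60. OOP to date £1810.50.
Claim 5 (£423): 15% coinsurance on £423 = £63.45. Member pays £63.45; OOP now £1873.95.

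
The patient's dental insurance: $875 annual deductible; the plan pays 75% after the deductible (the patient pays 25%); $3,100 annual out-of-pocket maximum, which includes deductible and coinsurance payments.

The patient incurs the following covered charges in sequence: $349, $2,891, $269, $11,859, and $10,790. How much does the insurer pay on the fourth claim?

Claim 1 — $349: fully absorbed by the deductible. Cost to patient: $349. OOP to date $349. Plan pays $349 − $349 = $0.
Claim 2 — $2,891: deductible takes $526, $2,365 remains; 25% of $2,365 = $591.25. Cost to patient: $1,117.25. OOP to date $1,466.25. Insurer: $2,891 − $1,117.25 = $1,773.75.
Claim 3 — $269: deductible met; 25% of $269 = $67.25. Cost to patient: $67.25. OOP to date $1,533.50. Insurer: $269 − $67.25 = $201.75.
Claim 4 — $11,859: deductible met; 25% of $11,859 = $2,964.75. Adding that to $1,533.50 gives $4,498.25, past the $3,100 cap; patient pays only $3,100 − $1,533.50 = $1,566.50. Plan pays $11,859 − $1,566.50 = $10,292.50.

$10,292.50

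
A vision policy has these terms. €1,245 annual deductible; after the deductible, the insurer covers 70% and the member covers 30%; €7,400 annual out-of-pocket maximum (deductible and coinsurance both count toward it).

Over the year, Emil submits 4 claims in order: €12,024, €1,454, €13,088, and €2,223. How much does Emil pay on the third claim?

€2,485.10

Claim 1 (€12,024): deductible takes €1,245, €10,779 remains; 30% of €10,779 = €3,233.70. Member pays €4,478.70; OOP now €4,478.70.
Claim 2 (€1,454): deductible met; 30% of €1,454 = €436.20. Cost to member: €436.20. OOP to date €4,914.90.
Claim 3 (€13,088): deductible already satisfied, so member's share is 30% × €13,088 = €3,926.40. That would push OOP to €8,841.30, over the €7,400 cap, so member pays €7,400 − €4,914.90 = €2,485.10.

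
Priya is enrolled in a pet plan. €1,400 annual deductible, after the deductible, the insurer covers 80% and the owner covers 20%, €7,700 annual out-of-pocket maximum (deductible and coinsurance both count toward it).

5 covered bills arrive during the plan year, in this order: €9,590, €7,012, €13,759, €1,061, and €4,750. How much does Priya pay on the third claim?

€2,751.80

#1 (€9,590): €1,400 finishes the deductible; €8,190 goes to coinsurance; 20% of €8,190 = €1,638. Owner pays €3,038; OOP now €3,038.
#2 (€7,012): deductible met; 20% of €7,012 = €1,402.40. Cost to owner: €1,402.40. OOP to date €4,440.40.
#3 (€13,759): 20% coinsurance on €13,759 = €2,751.80. Owner owes €2,751.80 (running OOP €7,192.20).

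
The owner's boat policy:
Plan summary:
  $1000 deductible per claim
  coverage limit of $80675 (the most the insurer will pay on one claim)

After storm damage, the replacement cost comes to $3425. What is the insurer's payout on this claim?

$2425

Subtract the deductible: $3425 − $1000 = $2425.
$2425 is within the $80675 limit, so the insurer pays $2425.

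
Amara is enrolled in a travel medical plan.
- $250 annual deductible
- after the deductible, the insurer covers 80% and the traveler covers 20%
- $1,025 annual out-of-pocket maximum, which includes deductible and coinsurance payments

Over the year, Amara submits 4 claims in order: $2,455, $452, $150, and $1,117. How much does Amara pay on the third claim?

$30

Claim 1 ($2,455): $250 finishes the deductible; $2,205 goes to coinsurance; traveler's 20% is $441. Cost to traveler: $691. OOP to date $691.
Claim 2 ($452): deductible already satisfied, so traveler's share is 20% × $452 = $90.40. Cost to traveler: $90.40. OOP to date $781.40.
Claim 3 ($150): deductible met; 20% of $150 = $30. Traveler owes $30 (running OOP $811.40).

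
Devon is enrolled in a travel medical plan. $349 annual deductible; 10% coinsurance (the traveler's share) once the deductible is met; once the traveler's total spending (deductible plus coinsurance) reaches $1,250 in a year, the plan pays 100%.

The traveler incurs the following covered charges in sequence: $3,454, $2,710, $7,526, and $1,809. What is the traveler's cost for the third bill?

$319.50

#1 ($3,454): $349 finishes the deductible; $3,105 goes to coinsurance; coinsurance $3,105 × 10% = $310.50. Traveler pays $659.50; OOP now $659.50.
#2 ($2,710): deductible met; 10% of $2,710 = $271. Cost to traveler: $271. OOP to date $930.50.
#3 ($7,526): 10% coinsurance on $7,526 = $752.60. OOP would hit $1,683.10 > $1,250, so the cap limits the traveler to $1,250 − $930.50 = $319.50.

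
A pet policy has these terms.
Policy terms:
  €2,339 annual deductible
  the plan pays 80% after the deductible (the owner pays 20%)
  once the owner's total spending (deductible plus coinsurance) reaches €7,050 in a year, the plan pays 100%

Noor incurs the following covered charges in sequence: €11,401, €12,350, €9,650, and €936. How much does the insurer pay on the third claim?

Bill 1, €11,401: €2,339 to deductible, leaving €9,062; coinsurance €9,062 × 20% = €1,812.40. Cost to owner: €4,151.40. OOP to date €4,151.40. Plan pays €11,401 − €4,151.40 = €7,249.60.
Bill 2, €12,350: deductible already satisfied, so owner's share is 20% × €12,350 = €2,470. Cost to owner: €2,470. OOP to date €6,621.40. Insurer: €12,350 − €2,470 = €9,880.
Bill 3, €9,650: deductible met; 20% of €9,650 = €1,930. Adding that to €6,621.40 gives €8,551.40, past the €7,050 cap; owner pays only €7,050 − €6,621.40 = €428.60. Insurer: €9,650 − €428.60 = €9,221.40.

€9,221.40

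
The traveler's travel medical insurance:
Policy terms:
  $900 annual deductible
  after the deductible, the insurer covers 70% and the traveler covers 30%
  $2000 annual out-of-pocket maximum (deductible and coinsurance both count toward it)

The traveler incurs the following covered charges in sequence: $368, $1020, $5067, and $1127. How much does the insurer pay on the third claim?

$4113.40

Claim 1 ($368): fully absorbed by the deductible. Traveler pays $368; OOP now $368. Insurer: $368 − $368 = $0.
Claim 2 ($1020): $532 finishes the deductible; $488 goes to coinsurance; 30% of $488 = $146.40. Traveler owes $678.40 (running OOP $1046.40). Insurer: $1020 − $678.40 = $341.60.
Claim 3 ($5067): deductible already satisfied, so traveler's share is 30% × $5067 = $1520.10. Adding that to $1046.40 gives $2566.50, past the $2000 cap; traveler pays only $2000 − $1046.40 = $953.60. Plan pays $5067 − $953.60 = $4113.40.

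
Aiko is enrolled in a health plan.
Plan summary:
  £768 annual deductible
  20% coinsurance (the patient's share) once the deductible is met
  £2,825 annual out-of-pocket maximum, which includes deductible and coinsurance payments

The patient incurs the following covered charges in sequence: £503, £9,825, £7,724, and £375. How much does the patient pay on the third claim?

Bill 1, £503: entire amount goes to the deductible. Cost to patient: £503. OOP to date £503.
Bill 2, £9,825: £265 finishes the deductible; £9,560 goes to coinsurance; patient's 20% is £1,912. Patient pays £2,177; OOP now £2,680.
Bill 3, £7,724: 20% coinsurance on £7,724 = £1,544.80. OOP would hit £4,224.80 > £2,825, so the cap limits the patient to £2,825 − £2,680 = £145.

£145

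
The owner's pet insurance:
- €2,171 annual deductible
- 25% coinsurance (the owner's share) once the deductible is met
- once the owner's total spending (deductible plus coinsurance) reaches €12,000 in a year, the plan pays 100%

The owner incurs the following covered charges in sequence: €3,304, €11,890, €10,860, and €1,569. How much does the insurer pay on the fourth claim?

Claim 1 — €3,304: €2,171 finishes the deductible; €1,133 goes to coinsurance; coinsurance €1,133 × 25% = €283.25. Owner pays €2,454.25; OOP now €2,454.25. Plan pays €3,304 − €2,454.25 = €849.75.
Claim 2 — €11,890: deductible met; 25% of €11,890 = €2,972.50. Cost to owner: €2,972.50. OOP to date €5,426.75. Plan pays €11,890 − €2,972.50 = €8,917.50.
Claim 3 — €10,860: deductible met; 25% of €10,860 = €2,715. Owner pays €2,715; OOP now €8,141.75. Plan pays €10,860 − €2,715 = €8,145.
Claim 4 — €1,569: deductible met; 25% of €1,569 = €392.25. Cost to owner: €392.25. OOP to date €8,534. Insurer: €1,569 − €392.25 = €1,176.75.

€1,176.75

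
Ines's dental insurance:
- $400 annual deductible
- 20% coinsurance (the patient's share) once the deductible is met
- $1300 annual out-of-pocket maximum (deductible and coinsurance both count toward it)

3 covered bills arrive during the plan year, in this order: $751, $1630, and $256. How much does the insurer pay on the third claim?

#1 ($751): $400 to deductible, leaving $351; 20% of $351 = $70.20. Patient owes $470.20 (running OOP $470.20). Plan pays $751 − $470.20 = $280.80.
#2 ($1630): deductible already satisfied, so patient's share is 20% × $1630 = $326. Cost to patient: $326. OOP to date $796.20. Plan pays $1630 − $326 = $1304.
#3 ($256): 20% coinsurance on $256 = $51.20. Patient pays $51.20; OOP now $847.40. Insurer: $256 − $51.20 = $204.80.

$204.80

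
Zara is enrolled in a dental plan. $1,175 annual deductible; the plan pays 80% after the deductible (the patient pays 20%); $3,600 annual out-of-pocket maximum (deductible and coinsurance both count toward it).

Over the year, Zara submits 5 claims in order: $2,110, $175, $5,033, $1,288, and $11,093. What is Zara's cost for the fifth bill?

$938.80

Bill 1, $2,110: $1,175 finishes the deductible; $935 goes to coinsurance; patient's 20% is $187. Cost to patient: $1,362. OOP to date $1,362.
Bill 2, $175: deductible already satisfied, so patient's share is 20% × $175 = $35. Patient owes $35 (running OOP $1,397).
Bill 3, $5,033: deductible already satisfied, so patient's share is 20% × $5,033 = $1,006.60. Patient owes $1,006.60 (running OOP $2,403.60).
Bill 4, $1,288: deductible met; 20% of $1,288 = $257.60. Patient pays $257.60; OOP now $2,661.20.
Bill 5, $11,093: deductible already satisfied, so patient's share is 20% × $11,093 = $2,218.60. OOP would hit $4,879.80 > $3,600, so the cap limits the patient to $3,600 − $2,661.20 = $938.80.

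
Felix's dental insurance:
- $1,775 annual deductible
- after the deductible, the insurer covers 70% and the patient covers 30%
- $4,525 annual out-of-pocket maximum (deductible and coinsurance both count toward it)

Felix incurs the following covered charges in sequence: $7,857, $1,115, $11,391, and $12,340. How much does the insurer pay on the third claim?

Claim 1 ($7,857): $1,775 finishes the deductible; $6,082 goes to coinsurance; patient's 30% is $1,824.60. Patient pays $3,599.60; OOP now $3,599.60. Plan pays $7,857 − $3,599.60 = $4,257.40.
Claim 2 ($1,115): deductible met; 30% of $1,115 = $334.50. Cost to patient: $334.50. OOP to date $3,934.10. Plan pays $1,115 − $334.50 = $780.50.
Claim 3 ($11,391): deductible met; 30% of $11,391 = $3,417.30. That would push OOP to $7,351.40, over the $4,525 cap, so patient pays $4,525 − $3,934.10 = $590.90. Insurer: $11,391 − $590.90 = $10,800.10.

$10,800.10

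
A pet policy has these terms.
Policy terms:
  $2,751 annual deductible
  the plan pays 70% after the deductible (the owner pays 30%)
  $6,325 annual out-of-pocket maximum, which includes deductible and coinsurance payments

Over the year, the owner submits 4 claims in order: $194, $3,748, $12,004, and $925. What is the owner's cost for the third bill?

$3,216.70

Claim 1 ($194): fully absorbed by the deductible. Owner pays $194; OOP now $194.
Claim 2 ($3,748): deductible takes $2,557, $1,191 remains; coinsurance $1,191 × 30% = $357.30. Owner owes $2,914.30 (running OOP $3,108.30).
Claim 3 ($12,004): deductible met; 30% of $12,004 = $3,601.20. Adding that to $3,108.30 gives $6,709.50, past the $6,325 cap; owner pays only $6,325 − $3,108.30 = $3,216.70.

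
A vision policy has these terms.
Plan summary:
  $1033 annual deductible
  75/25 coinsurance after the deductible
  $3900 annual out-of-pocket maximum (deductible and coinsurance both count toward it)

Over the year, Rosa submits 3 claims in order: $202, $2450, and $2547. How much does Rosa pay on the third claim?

$636.75

Claim 1 ($202): all of it applies to the deductible. Member owes $202 (running OOP $202).
Claim 2 ($2450): $831 finishes the deductible; $1619 goes to coinsurance; 25% of $1619 = $404.75. Cost to member: $1235.75. OOP to date $1437.75.
Claim 3 ($2547): deductible already satisfied, so member's share is 25% × $2547 = $636.75. Member owes $636.75 (running OOP $2074.50).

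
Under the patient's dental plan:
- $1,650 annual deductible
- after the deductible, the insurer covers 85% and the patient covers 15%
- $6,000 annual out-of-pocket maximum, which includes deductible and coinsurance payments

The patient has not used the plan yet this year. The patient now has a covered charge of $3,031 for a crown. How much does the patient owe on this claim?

Deductible not yet touched, so the first $1,650 of the bill goes to the deductible.
The remaining $1,381 (= $3,031 − $1,650) moves to coinsurance.
Coinsurance: $1,381 × 15% = $207.15.
So the patient owes $1,650 + $207.15 = $1,857.15 before any cap.
Cumulative spending $0 + $1,857.15 = $1,857.15 stays under the $6,000 maximum.

$1,857.15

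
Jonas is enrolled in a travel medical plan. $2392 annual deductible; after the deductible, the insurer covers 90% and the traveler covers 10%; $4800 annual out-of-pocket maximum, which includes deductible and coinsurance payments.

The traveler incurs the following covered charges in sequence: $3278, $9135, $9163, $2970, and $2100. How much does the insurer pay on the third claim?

$8246.70

Bill 1, $3278: $2392 to deductible, leaving $886; 10% of $886 = $88.60. Cost to traveler: $2480.60. OOP to date $2480.60. Insurer: $3278 − $2480.60 = $797.40.
Bill 2, $9135: 10% coinsurance on $9135 = $913.50. Traveler pays $913.50; OOP now $3394.10. Insurer: $9135 − $913.50 = $8221.50.
Bill 3, $9163: 10% coinsurance on $9163 = $916.30. Cost to traveler: $916.30. OOP to date $4310.40. Plan pays $9163 − $916.30 = $8246.70.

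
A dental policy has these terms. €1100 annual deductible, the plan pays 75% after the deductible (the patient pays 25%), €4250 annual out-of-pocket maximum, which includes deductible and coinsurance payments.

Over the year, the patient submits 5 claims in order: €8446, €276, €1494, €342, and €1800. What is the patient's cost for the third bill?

Claim 1 (€8446): €1100 finishes the deductible; €7346 goes to coinsurance; coinsurance €7346 × 25% = €1836.50. Patient owes €2936.50 (running OOP €2936.50).
Claim 2 (€276): deductible met; 25% of €276 = €69. Patient pays €69; OOP now €3005.50.
Claim 3 (€1494): 25% coinsurance on €1494 = €373.50. Patient pays €373.50; OOP now €3379.

€373.50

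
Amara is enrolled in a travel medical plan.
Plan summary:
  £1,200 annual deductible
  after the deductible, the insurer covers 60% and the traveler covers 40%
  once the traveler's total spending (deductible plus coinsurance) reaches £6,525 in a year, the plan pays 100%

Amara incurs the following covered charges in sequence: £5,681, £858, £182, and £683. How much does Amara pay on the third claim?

Claim 1 (£5,681): £1,200 finishes the deductible; £4,481 goes to coinsurance; coinsurance £4,481 × 40% = £1,792.40. Traveler pays £2,992.40; OOP now £2,992.40.
Claim 2 (£858): deductible met; 40% of £858 = £343.20. Traveler pays £343.20; OOP now £3,335.60.
Claim 3 (£182): deductible met; 40% of £182 = £72.80. Cost to traveler: £72.80. OOP to date £3,408.40.

£72.80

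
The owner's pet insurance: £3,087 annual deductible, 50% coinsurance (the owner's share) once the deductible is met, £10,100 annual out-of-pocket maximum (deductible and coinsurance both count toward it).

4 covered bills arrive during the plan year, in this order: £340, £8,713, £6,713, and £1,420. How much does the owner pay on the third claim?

£3,356.50

#1 (£340): all of it applies to the deductible. Cost to owner: £340. OOP to date £340.
#2 (£8,713): deductible takes £2,747, £5,966 remains; owner's 50% is £2,983. Cost to owner: £5,730. OOP to date £6,070.
#3 (£6,713): 50% coinsurance on £6,713 = £3,356.50. Owner pays £3,356.50; OOP now £9,426.50.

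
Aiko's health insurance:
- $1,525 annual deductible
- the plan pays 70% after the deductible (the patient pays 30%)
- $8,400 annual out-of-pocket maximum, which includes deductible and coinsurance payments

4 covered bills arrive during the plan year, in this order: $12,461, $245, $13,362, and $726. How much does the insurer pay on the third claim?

Claim 1 ($12,461): $1,525 finishes the deductible; $10,936 goes to coinsurance; patient's 30% is $3,280.80. Patient pays $4,805.80; OOP now $4,805.80. Plan pays $12,461 − $4,805.80 = $7,655.20.
Claim 2 ($245): deductible already satisfied, so patient's share is 30% × $245 = $73.50. Patient pays $73.50; OOP now $4,879.30. Plan pays $245 − $73.50 = $171.50.
Claim 3 ($13,362): 30% coinsurance on $13,362 = $4,008.60. OOP would hit $8,887.90 > $8,400, so the cap limits the patient to $8,400 − $4,879.30 = $3,520.70. Insurer: $13,362 − $3,520.70 = $9,841.30.

$9,841.30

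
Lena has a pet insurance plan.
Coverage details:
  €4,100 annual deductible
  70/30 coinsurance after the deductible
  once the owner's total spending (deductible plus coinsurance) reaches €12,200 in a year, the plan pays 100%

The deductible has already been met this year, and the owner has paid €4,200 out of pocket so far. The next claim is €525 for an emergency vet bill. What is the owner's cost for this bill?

€157.50

The deductible is already satisfied, so the full bill goes to coinsurance.
Coinsurance: €525 × 30% = €157.50.
Year-to-date out-of-pocket becomes €4,200 + €157.50 = €4,357.50, still under the €12,200 maximum, so no cap applies.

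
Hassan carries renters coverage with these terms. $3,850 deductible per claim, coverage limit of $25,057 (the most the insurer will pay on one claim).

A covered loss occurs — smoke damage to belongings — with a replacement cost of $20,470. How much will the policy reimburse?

Subtract the deductible: $20,470 − $3,850 = $16,620.
$16,620 is within the $25,057 limit, so the insurer pays $16,620.

$16,620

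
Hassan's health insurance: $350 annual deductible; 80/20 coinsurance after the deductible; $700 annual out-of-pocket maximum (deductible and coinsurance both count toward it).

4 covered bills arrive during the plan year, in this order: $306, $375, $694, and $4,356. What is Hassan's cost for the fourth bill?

$145

Bill 1, $306: entire amount goes to the deductible. Patient pays $306; OOP now $306.
Bill 2, $375: $44 finishes the deductible; $331 goes to coinsurance; patient's 20% is $66.20. Patient owes $110.20 (running OOP $416.20).
Bill 3, $694: deductible met; 20% of $694 = $138.80. Patient owes $138.80 (running OOP $555).
Bill 4, $4,356: 20% coinsurance on $4,356 = $871.20. Adding that to $555 gives $1,426.20, past the $700 cap; patient pays only $700 − $555 = $145.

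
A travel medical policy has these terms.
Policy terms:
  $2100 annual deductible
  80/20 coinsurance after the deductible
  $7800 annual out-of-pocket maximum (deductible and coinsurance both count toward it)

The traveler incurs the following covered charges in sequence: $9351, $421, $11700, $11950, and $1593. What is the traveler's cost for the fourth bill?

Bill 1, $9351: $2100 to deductible, leaving $7251; traveler's 20% is $1450.20. Traveler pays $3550.20; OOP now $3550.20.
Bill 2, $421: deductible already satisfied, so traveler's share is 20% × $421 = $84.20. Traveler owes $84.20 (running OOP $3634.40).
Bill 3, $11700: deductible met; 20% of $11700 = $2340. Traveler pays $2340; OOP now $5974.40.
Bill 4, $11950: deductible met; 20% of $11950 = $2390. OOP would hit $8364.40 > $7800, so the cap limits the traveler to $7800 − $5974.40 = $1825.60.

$1825.60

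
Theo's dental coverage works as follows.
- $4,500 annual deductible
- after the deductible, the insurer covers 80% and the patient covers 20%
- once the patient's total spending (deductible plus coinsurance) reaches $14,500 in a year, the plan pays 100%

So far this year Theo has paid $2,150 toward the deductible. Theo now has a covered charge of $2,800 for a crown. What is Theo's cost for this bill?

$2,150 of the $4,500 deductible is already met, leaving $2,350.
That leaves $2,800 − $2,350 = $450 for coinsurance.
Patient's 20% share of $450 is $90.
That puts the patient's cost at $2,350 + $90 = $2,440 before any cap.
Cumulative spending $2,150 + $2,440 = $4,590 stays under the $14,500 maximum.

$2,440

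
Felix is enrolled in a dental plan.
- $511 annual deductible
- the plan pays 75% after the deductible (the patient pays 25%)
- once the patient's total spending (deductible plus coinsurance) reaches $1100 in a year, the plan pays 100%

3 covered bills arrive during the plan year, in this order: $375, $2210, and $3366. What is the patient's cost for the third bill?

$70.50

Claim 1 ($375): fully absorbed by the deductible. Patient owes $375 (running OOP $375).
Claim 2 ($2210): deductible takes $136, $2074 remains; patient's 25% is $518.50. Patient owes $654.50 (running OOP $1029.50).
Claim 3 ($3366): 25% coinsurance on $3366 = $841.50. That would push OOP to $1871, over the $1100 cap, so patient pays $1100 − $1029.50 = $70.50.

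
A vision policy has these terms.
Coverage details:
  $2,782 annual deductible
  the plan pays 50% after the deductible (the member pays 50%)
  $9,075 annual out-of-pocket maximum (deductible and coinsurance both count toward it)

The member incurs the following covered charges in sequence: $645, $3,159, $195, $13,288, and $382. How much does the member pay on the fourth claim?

$5,684.50

Claim 1 ($645): all of it applies to the deductible. Cost to member: $645. OOP to date $645.
Claim 2 ($3,159): $2,137 to deductible, leaving $1,022; coinsurance $1,022 × 50% = $511. Member pays $2,648; OOP now $3,293.
Claim 3 ($195): deductible already satisfied, so member's share is 50% × $195 = $97.50. Member pays $97.50; OOP now $3,390.50.
Claim 4 ($13,288): deductible met; 50% of $13,288 = $6,644. Adding that to $3,390.50 gives $10,034.50, past the $9,075 cap; member pays only $9,075 − $3,390.50 = $5,684.50.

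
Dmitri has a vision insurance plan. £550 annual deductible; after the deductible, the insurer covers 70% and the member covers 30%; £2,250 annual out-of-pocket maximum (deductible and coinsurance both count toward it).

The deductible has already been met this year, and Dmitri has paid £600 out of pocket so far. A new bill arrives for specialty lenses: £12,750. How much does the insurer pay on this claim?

The deductible is already satisfied, so the full bill goes to coinsurance.
Coinsurance: £12,750 × 30% = £3,825.
Adding £3,825 to the £600 already spent would give £4,425, which exceeds the £2,250 cap; the member pays just £2,250 − £600 = £1,650.
The insurer covers the remainder: £12,750 − £1,650 = £11,100.

£11,100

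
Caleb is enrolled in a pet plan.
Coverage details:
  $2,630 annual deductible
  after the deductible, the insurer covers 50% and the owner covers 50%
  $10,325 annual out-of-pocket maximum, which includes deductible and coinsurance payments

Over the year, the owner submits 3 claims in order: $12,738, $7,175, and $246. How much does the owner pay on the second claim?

Claim 1 — $12,738: $2,630 to deductible, leaving $10,108; coinsurance $10,108 × 50% = $5,054. Owner pays $7,684; OOP now $7,684.
Claim 2 — $7,175: deductible already satisfied, so owner's share is 50% × $7,175 = $3,587.50. That would push OOP to $11,271.50, over the $10,325 cap, so owner pays $10,325 − $7,684 = $2,641.

$2,641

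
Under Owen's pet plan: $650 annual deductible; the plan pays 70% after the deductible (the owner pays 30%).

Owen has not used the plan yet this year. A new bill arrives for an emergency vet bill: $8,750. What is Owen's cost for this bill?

$3,080

The full $650 deductible is still open; $650 of this bill applies to it.
The remaining $8,100 (= $8,750 − $650) moves to coinsurance.
Owner's 30% share of $8,100 is $2,430.
So the owner owes $650 + $2,430 = $3,080.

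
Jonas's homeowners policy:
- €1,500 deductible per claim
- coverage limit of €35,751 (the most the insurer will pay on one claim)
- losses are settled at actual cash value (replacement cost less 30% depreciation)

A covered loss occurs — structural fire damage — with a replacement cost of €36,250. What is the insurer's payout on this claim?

€23,875

Actual cash value after 30% depreciation: €36,250 × 70% = €25,375.
After the deductible, €25,375 − €1,500 = €23,875 remains.
€23,875 is within the €35,751 limit, so the insurer pays €23,875.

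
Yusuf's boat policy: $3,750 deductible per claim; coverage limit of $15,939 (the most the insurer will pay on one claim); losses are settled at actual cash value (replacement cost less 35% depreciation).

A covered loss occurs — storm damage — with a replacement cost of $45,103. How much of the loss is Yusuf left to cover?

Depreciate 35%: the covered value is $45,103 × 0.65 = $29,316.95.
Subtract the deductible: $29,316.95 − $3,750 = $25,566.95.
Since $25,566.95 > $15,939, the payout is capped at $15,939.
Out of pocket: $45,103 − $15,939 = $29,164.

$29,164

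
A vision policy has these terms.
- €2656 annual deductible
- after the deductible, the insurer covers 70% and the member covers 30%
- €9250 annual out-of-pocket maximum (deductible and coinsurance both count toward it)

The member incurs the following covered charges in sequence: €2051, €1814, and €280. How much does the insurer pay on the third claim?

€196

Bill 1, €2051: fully absorbed by the deductible. Cost to member: €2051. OOP to date €2051. Insurer: €2051 − €2051 = €0.
Bill 2, €1814: €605 to deductible, leaving €1209; 30% of €1209 = €362.70. Member owes €967.70 (running OOP €3018.70). Plan pays €1814 − €967.70 = €846.30.
Bill 3, €280: deductible met; 30% of €280 = €84. Member pays €84; OOP now €3102.70. Plan pays €280 − €84 = €196.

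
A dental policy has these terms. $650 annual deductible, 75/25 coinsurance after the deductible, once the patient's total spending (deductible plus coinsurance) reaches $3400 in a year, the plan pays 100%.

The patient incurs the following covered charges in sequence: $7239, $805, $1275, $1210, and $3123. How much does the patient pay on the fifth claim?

#1 ($7239): $650 to deductible, leaving $6589; coinsurance $6589 × 25% = $1647.25. Patient owes $2297.25 (running OOP $2297.25).
#2 ($805): deductible met; 25% of $805 = $201.25. Cost to patient: $201.25. OOP to date $2498.50.
#3 ($1275): 25% coinsurance on $1275 = $318.75. Patient pays $318.75; OOP now $2817.25.
#4 ($1210): deductible already satisfied, so patient's share is 25% × $1210 = $302.50. Patient owes $302.50 (running OOP $3119.75).
#5 ($3123): 25% coinsurance on $3123 = $780.75. OOP would hit $3900.50 > $3400, so the cap limits the patient to $3400 − $3119.75 = $280.25.

$280.25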